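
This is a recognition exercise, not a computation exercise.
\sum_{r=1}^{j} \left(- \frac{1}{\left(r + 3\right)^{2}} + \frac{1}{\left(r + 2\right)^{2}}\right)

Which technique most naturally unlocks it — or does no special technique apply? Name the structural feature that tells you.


Verdict: telescoping — a difference of consecutive values of one function (\frac{1}{\left(r + 2\right)^{2}} at one index and the next) — telescoping by construction.


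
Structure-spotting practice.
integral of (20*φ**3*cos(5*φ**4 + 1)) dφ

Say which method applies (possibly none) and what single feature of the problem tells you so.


Best approach: u-substitution — differentiating the inner expression 5*φ**4 + 1 produces the factor 20*φ**3 up to a constant multiple, so substituting u = 5*φ**4 + 1 reduces everything to a one-variable integral in u.


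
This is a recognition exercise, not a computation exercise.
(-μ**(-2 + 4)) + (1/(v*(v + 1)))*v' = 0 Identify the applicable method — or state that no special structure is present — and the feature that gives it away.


Verdict: separation of variables — separating collects all v-dependence with the derivative and leaves all μ-dependence opposite: variables separate. Rearranged, this also fits the Bernoulli template directly; separation reads the product structure as given.


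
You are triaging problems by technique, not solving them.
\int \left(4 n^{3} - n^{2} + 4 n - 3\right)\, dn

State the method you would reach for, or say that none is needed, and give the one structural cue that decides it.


Best approach: no special technique — scan for structure and find none: constant multiples of powers of n, integrate directly.


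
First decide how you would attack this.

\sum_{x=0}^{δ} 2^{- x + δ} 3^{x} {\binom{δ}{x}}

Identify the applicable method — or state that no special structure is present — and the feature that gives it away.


Best approach: the binomial theorem — binomial coefficients against complementary powers of 3 and 2: recognize the binomial expansion and resum.


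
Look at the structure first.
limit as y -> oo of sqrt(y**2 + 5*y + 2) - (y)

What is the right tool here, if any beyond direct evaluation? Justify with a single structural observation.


Method: conjugate multiplication — both pieces blow up but their difference is finite; the conjugate trick rationalizes sqrt(y**2 + 5*y + 2) - y.


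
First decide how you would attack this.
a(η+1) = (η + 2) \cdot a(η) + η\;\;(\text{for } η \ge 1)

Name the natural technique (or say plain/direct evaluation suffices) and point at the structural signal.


Diagnosis: a summation factor — the coefficient η + 2 drifts with the index, so no fixed root exists; normalizing by the cumulative product telescopes it.


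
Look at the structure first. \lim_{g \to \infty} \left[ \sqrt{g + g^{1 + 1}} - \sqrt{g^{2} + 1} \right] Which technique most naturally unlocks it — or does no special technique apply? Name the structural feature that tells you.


Verdict: conjugate multiplication — divergence minus divergence hides a finite answer — expose it by pairing \sqrt{g + g^{1 + 1}} - \sqrt{g^{2} + 1} with its conjugate.


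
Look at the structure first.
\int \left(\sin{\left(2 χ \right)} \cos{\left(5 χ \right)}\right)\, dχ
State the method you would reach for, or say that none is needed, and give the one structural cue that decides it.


Verdict: a trigonometric identity — apply product-to-sum to \sin{\left(2 χ \right)} \cos{\left(5 χ \right)}: two clean single-angle terms replace one awkward product.


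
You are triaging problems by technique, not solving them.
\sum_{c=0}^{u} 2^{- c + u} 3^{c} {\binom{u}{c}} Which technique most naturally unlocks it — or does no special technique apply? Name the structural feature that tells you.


Best approach: the binomial theorem — terms weighting {\binom{u}{c}} against matched powers of 3 and 2 reassemble into (3 + 2)^u by the binomial theorem.


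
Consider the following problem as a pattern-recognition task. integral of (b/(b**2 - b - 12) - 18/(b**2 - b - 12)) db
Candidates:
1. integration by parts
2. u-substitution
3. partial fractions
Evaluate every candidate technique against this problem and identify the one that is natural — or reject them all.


Diagnosis: partial fractions — the bottom factors while the top stays lower-degree — split into simple fractions and integrate piece by piece.
- integration by parts: the nonconstant-polynomial-times-standard-kernel pattern (an exp, sine, cosine, or logarithm partner) is absent.
- u-substitution — no subexpression of the integrand serves as a whole-integral substitution inner — individual terms may offer their own, but none carries its derivative as a factor of the full integrand; a working change of variable would have to be constructed from outside the expression.
- partial fractions — yes — fits the structure here.


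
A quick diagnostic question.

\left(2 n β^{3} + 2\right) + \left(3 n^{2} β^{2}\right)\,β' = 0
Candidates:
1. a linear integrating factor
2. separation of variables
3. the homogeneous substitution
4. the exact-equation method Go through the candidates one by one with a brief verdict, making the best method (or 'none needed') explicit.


Technique: the exact-equation method — take the mixed partials of 2 n β^{3} + 2 and 3 n^{2} β^{2}: they are equal, which certifies an exact differential.
- a linear integrating factor: a nonlinear term in the unknown puts this outside the integrating-factor template.
- separation of variables — the two dependences are entangled, not a clean product of one-variable pieces.
- the homogeneous substitution — the ratio of the variables does not determine the slope.
- the exact-equation method: yes, a natural case for it.


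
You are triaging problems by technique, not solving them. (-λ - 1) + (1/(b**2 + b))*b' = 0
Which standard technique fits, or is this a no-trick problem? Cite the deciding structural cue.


Technique: separation of variables — separating collects all b-dependence with the derivative and leaves all λ-dependence opposite: variables separate. A Bernoulli substitution applies to this equation as given; separation takes the same equation in its displayed form.


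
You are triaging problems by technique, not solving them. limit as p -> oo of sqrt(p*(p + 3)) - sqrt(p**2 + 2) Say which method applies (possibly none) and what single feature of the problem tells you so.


Method: conjugate multiplication — the ∞ − ∞ radical form is the exact trigger for the conjugate maneuver.


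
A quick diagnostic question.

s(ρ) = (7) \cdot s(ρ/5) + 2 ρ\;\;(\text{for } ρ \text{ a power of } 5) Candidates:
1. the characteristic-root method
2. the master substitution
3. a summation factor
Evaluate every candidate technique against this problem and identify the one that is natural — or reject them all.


Verdict: the master substitution — treat m = log base 5 of ρ as the new clock: one recursion step advances m by one while ρ scales by 5.
- the characteristic-root method: the recursion divides its index rather than shifting it — outside the constant-shift family the root method covers.
- the master substitution: applies; the problem has the shape this method handles.
- a summation factor: the recursion divides its index rather than shifting it — there is no previous-term chain for a summation factor to telescope.


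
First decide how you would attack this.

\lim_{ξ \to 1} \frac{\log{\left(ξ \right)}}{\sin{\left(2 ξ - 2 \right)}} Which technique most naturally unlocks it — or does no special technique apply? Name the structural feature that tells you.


Best approach: l'Hôpital's rule (0/0) — the 0/0 form at 1 is the signature situation for l'Hôpital's rule. The standard small-argument limits would also carry it; the rule is the systematic route.


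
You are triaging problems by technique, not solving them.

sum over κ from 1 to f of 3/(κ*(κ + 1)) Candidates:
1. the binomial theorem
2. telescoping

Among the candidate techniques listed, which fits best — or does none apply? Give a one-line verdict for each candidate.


Diagnosis: telescoping — after splitting 3/(κ*(κ + 1)) into partial fractions, the pieces are shifted copies of one function and cancel telescopically.
- the binomial theorem — no binomial coefficients pair up with complementary powers here.
- telescoping: applies; the problem has the shape this method handles.


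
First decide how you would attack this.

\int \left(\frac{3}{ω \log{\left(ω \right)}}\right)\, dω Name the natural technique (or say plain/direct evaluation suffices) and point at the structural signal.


Diagnosis: u-substitution — viewed as a product, the integrand is a composition evaluated at \log{\left(ω \right)} times (a constant multiple of) that inner expression's derivative, so u = \log{\left(ω \right)} makes it elementary.


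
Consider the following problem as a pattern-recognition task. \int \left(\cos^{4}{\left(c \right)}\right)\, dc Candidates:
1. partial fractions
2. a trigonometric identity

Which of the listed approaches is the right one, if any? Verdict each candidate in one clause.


Diagnosis: a trigonometric identity — \cos^{4}{\left(c \right)} carries an even exponent — trade it for double-angle cosines before integrating.
- partial fractions — there is no rational-function structure to decompose.
- a trigonometric identity — applicable, and directly so.


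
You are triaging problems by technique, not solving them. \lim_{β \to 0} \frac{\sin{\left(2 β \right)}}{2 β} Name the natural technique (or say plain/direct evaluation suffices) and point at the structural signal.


Best approach: l'Hôpital's rule (0/0) — the 0/0 form at 0 is the signature situation for l'Hôpital's rule. A first-order expansion at the point is an equally standard path; the rule packages it.


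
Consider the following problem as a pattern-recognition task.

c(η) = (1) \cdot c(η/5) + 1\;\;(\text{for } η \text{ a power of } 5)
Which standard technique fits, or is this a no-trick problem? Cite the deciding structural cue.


Method: the master substitution — treat m = log base 5 of η as the new clock: one recursion step advances m by one while η scales by 5.


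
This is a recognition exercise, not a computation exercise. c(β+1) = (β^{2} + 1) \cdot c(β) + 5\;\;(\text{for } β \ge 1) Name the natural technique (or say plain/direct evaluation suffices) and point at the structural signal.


Method: a summation factor — an index-dependent multiplier β^{2} + 1 rules out characteristic roots; a summation factor converts it to a pure difference.


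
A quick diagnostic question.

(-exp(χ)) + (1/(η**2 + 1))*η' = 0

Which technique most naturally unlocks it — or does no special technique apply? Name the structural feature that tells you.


Verdict: separation of variables — the derivative equals a pure function of χ (namely exp(χ)) times a pure function of η (namely η**2 + 1); divide and integrate each side. The equation is exact as it stands too — a potential function exists — though separation reads the split structure directly.


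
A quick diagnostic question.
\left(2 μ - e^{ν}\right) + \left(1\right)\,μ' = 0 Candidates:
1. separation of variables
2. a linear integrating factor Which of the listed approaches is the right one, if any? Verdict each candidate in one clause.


Best approach: a linear integrating factor — the unknown enters only to the first power against a nonzero forcing term — the integrating-factor template applies directly.
- separation of variables: the two dependences do not factor apart.
- a linear integrating factor — applicable, and directly so.


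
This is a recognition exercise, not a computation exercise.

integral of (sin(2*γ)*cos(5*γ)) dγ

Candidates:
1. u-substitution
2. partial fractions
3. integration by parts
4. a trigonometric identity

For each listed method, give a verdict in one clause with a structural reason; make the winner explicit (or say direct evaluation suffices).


Verdict: a trigonometric identity — the product sin(2*γ)*cos(5*γ) converts to a sum of single-frequency sinusoids via the product-to-sum identity.
- u-substitution: no subexpression of the integrand pairs with its own derivative as a factor — individual terms may offer their own substitutions, but any change of variable covering the whole integral would have to be constructed from outside the expression.
- partial fractions: there is no rational-function structure to decompose.
- integration by parts — not the natural route: no polynomial-kernel product appears — a recursive parts reduction of the trigonometric product exists, but the identity rewrite is direct.
- a trigonometric identity: yes — fits the structure here.


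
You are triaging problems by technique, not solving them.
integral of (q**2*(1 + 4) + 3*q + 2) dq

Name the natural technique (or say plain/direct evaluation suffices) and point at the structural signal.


Method: no special technique — scan for structure and find none: constant multiples of powers of q, integrate directly.


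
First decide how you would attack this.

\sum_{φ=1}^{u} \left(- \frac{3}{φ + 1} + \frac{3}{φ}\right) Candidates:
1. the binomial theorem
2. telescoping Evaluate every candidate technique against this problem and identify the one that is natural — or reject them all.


Technique: telescoping — the piece each term subtracts is \frac{3}{φ} advanced by one index, and it reappears with a plus sign leading the following term — the sum collapses to its boundary terms.
- the binomial theorem — no binomial coefficients pair up with complementary powers here.
- telescoping: applicable, and directly so.


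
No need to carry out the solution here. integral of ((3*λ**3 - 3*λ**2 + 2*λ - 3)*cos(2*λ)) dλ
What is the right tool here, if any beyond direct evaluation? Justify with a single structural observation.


Technique: integration by parts — a polynomial factor 3*λ**3 - 3*λ**2 + 2*λ - 3 multiplies cos(2*λ); differentiating 3*λ**3 - 3*λ**2 + 2*λ - 3 lowers its degree while cos(2*λ) integrates cleanly, so parts wins.


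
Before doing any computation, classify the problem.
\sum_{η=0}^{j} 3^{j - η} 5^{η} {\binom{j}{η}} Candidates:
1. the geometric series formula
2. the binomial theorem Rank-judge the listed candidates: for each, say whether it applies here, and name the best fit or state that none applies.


Verdict: the binomial theorem — {\binom{j}{η}} weighting matched powers of 5 and 3 is the expanded form of (5 + 3)^j — fold it back up.
- the geometric series formula — the term-to-term ratio changes with the index, so the geometric formula cannot close it.
- the binomial theorem: a fit — the right tool for this form.


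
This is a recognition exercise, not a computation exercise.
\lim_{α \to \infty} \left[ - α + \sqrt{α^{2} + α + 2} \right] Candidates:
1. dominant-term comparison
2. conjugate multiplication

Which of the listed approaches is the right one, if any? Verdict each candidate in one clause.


Technique: conjugate multiplication — two divergent pieces with a minus sign between them and a radical in the mix: rationalize \sqrt{α^{2} + α + 2} - α before any limit law applies.
- dominant-term comparison — no dominant power emerges to decide the limit by degree comparison.
- conjugate multiplication: applies; the problem has the shape this method handles.


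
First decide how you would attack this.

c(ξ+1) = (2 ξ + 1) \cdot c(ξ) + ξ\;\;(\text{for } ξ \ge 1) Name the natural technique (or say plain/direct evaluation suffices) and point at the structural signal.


Verdict: a summation factor — one step of memory with a weight 2 ξ + 1 that changes as the index grows — the summation-factor construction is built for this.


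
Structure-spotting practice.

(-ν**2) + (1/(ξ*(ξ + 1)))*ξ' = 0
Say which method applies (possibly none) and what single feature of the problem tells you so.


Technique: separation of variables — all dependence on the two variables factors apart, the defining separable shape. Rearranged, this also fits the Bernoulli template directly; separation reads the product structure as given.


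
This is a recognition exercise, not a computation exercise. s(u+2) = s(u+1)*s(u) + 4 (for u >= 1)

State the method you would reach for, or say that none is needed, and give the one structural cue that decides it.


Verdict: no special technique — nonlinear feedback in the recursion rules out every root- or factor-based technique.


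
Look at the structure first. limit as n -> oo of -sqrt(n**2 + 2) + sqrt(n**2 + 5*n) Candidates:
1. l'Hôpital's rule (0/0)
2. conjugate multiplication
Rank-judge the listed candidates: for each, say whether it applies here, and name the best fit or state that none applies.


Diagnosis: conjugate multiplication — neither sqrt(n**2 + 5*n) nor sqrt(n**2 + 2) converges alone, so rewrite their difference as a conjugate-rationalized quotient first.
- l'Hôpital's rule (0/0): the expression is a difference driving to ∞ − ∞, not a 0/0 quotient — there is no ratio for the rule to differentiate.
- conjugate multiplication — yes, a natural case for it.


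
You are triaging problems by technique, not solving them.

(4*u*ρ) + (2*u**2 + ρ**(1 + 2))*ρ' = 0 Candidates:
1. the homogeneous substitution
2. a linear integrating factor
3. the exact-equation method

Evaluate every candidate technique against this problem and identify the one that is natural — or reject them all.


Method: the exact-equation method — equality of cross partials is the green light — assemble the potential function term by term.
- the homogeneous substitution: the slope is not a function of the ratio of the variables alone.
- a linear integrating factor: a nonlinear term in the unknown puts this outside the integrating-factor template.
- the exact-equation method — a fit — the right tool for this form.


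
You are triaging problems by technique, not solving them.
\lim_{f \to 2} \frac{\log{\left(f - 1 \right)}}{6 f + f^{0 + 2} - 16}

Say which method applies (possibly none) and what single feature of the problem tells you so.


Verdict: l'Hôpital's rule (0/0) — both numerator and denominator vanish at 2: the genuine 0/0 indeterminate that l'Hôpital exists for. A local series expansion at the point resolves it as well; the rule is the packaged version of that step.


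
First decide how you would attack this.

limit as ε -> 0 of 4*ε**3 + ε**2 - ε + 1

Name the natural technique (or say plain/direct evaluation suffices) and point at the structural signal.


Best approach: no special technique — nothing blocks direct substitution at 0: plug in and finish.


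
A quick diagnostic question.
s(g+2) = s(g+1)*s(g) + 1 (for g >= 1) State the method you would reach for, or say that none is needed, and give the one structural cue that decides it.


Verdict: no special technique — the unknown sequence enters the update nonlinearly, so no linear method fits the recurrence as written — direct iteration remains.


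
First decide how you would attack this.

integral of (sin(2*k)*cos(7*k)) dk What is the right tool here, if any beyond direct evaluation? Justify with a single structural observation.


Technique: a trigonometric identity — mixed-frequency products such as sin(2*k)*cos(7*k) are designed for the product-to-sum formula.


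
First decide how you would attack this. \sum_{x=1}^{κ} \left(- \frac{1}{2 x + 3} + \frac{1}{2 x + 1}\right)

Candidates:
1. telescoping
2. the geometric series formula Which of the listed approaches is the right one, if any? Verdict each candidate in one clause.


Diagnosis: telescoping — spot the paired structure — each term adds \frac{1}{2 x + 1} and subtracts its successor value, which the next term restores: the definition of a telescoping chain.
- telescoping — a fit — the right tool for this form.
- the geometric series formula — consecutive terms are not related by a fixed multiplier.


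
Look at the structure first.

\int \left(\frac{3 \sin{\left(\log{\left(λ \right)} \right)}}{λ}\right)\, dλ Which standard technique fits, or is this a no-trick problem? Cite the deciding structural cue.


Verdict: u-substitution — everything non-trivial happens through the inner expression \log{\left(λ \right)}, and its derivative accounts for the remaining factor up to a constant, so set u = \log{\left(λ \right)}.


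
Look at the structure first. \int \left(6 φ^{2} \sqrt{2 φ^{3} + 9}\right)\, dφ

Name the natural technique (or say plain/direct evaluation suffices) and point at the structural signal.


Best approach: u-substitution — gathered as a product, the integrand carries the factor 6 φ^{2} — up to a constant, the derivative of the inner expression 2 φ^{3} + 9 — so u = 2 φ^{3} + 9 collapses the integral.


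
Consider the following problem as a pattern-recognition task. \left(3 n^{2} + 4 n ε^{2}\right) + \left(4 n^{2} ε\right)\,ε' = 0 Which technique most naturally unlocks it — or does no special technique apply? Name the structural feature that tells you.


Verdict: the exact-equation method — equality of cross partials is the green light — assemble the potential function term by term.


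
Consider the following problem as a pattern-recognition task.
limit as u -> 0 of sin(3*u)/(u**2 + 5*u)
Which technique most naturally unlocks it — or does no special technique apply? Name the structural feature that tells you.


Best approach: l'Hôpital's rule (0/0) — the 0/0 form at 0 is the signature situation for l'Hôpital's rule. Expanding numerator and denominator to first order gives the same value — the rule automates exactly that.


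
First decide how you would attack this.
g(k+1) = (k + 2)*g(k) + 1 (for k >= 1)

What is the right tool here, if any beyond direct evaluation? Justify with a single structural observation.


Diagnosis: a summation factor — rescale the sequence by the product of the weights k + 2 so far — the recurrence collapses to a plain running sum.


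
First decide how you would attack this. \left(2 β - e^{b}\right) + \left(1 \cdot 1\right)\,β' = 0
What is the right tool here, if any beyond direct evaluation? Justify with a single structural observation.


Method: a linear integrating factor — β enters only linearly with coefficient 2; multiply by exp of the integral of 2 and the left side becomes one derivative.


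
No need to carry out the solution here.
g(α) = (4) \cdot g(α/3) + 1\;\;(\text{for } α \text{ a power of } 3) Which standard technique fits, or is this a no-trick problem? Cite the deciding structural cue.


Technique: the master substitution — treat m = log base 3 of α as the new clock: one recursion step advances m by one while α scales by 3.


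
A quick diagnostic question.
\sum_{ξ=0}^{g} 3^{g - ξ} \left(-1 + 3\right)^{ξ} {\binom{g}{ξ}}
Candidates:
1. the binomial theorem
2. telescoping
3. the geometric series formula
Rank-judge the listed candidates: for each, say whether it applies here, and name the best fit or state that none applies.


Technique: the binomial theorem — terms weighting {\binom{g}{ξ}} against matched powers of (-1 + 3) and 3 reassemble into ((-1 + 3) + 3)^g by the binomial theorem.
- the binomial theorem: applies; the problem has the shape this method handles.
- telescoping — neither a shifted-difference shape nor integer-spaced poles are present.
- the geometric series formula — the ratio of consecutive terms depends on the index.


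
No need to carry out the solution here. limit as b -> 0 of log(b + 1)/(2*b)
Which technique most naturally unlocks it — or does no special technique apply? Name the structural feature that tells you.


Verdict: l'Hôpital's rule (0/0) — numerator and denominator both vanish at 0 — a genuine 0/0 form, which is exactly when l'Hôpital applies. A first-order expansion at the point is an equally standard path; the rule packages it.


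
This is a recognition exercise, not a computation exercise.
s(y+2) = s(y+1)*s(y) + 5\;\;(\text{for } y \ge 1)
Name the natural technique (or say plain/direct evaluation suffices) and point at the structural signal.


Diagnosis: no special technique — nonlinear feedback in the recursion rules out every root- or factor-based technique.


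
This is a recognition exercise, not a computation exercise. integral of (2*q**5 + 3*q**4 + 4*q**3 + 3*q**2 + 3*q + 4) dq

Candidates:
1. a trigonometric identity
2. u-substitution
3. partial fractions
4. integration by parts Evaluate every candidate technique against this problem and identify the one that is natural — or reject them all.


Technique: no special technique — nothing composite, nothing rational, nothing trigonometric — each constant-multiple power of q integrates by the power rule alone.
- a trigonometric identity: with no trigonometric functions present, identity rewriting has no target.
- u-substitution — any workable substitution here is cosmetic — the integrand is already in directly integrable form.
- partial fractions: the expression is not a ratio of polynomials that decomposes further.
- integration by parts: splitting off a factor buys nothing — the integrand integrates directly without parts.


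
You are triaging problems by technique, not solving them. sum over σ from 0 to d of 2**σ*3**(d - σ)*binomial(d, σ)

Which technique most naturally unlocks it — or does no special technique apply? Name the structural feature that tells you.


Method: the binomial theorem — binomial coefficients against complementary powers of 2 and 3: recognize the binomial expansion and resum.


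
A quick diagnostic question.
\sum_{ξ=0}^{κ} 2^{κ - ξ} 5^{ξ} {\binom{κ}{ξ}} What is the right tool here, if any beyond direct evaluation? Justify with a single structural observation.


Method: the binomial theorem — the summand is term ξ of a binomial expansion in 5 and 2; the whole sum is a single power.


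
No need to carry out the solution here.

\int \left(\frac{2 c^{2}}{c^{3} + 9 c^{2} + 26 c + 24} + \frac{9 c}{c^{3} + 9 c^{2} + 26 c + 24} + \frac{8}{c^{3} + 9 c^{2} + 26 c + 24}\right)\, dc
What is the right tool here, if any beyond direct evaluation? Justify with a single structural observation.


Verdict: partial fractions — rational integrand, reducible denominator c^{3} + 9 c^{2} + 26 c + 24: decompose first, integrate second.


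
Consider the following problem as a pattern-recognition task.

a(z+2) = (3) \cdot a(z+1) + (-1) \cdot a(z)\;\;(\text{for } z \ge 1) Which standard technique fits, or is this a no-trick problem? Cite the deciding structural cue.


Verdict: the characteristic-root method — no index-dependence in the weights and nothing inhomogeneous: classic characteristic-equation setup.


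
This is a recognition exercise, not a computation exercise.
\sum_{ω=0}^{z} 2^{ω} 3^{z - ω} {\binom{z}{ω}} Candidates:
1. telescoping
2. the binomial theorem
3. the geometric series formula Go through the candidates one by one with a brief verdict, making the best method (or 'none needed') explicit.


Verdict: the binomial theorem — the binomial coefficients weight matched powers of 2 and 3, which is exactly the expansion of a binomial power.
- telescoping — the summand is not presented as a shifted difference — a telescoping rewrite may exist, but the displayed structure does not offer one.
- the binomial theorem — applicable, and directly so.
- the geometric series formula — no single multiplier carries one term to the next throughout the sum.


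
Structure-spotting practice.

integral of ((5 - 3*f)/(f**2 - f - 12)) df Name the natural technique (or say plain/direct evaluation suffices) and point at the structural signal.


Method: partial fractions — the integrand is a proper rational function and its denominator f**2 - f - 12 factors into distinct pieces, so it splits into simple fractions.


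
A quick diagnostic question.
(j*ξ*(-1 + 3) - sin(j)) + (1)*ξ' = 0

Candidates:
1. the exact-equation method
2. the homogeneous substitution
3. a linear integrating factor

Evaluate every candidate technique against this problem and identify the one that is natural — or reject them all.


Method: a linear integrating factor — the unknown enters only to the first power against a nonzero forcing term — the integrating-factor template applies directly.
- the exact-equation method: the mixed partial derivatives differ, so the left side is not a total differential.
- the homogeneous substitution — solved for the derivative, the right side changes under joint scaling of the two variables.
- a linear integrating factor: a fit — the right tool for this form.


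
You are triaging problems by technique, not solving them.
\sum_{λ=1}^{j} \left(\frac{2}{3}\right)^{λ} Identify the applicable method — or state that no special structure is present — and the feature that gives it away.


Diagnosis: the geometric series formula — check a ratio of consecutive terms: it is \frac{2}{3}, independent of the index, so the geometric formula closes the sum.


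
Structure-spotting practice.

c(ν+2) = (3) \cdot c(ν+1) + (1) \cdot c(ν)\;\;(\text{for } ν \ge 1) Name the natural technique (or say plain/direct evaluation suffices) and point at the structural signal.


Verdict: the characteristic-root method — constant coefficients and linearity mean the ansatz r^ν reduces it to solving the characteristic polynomial.


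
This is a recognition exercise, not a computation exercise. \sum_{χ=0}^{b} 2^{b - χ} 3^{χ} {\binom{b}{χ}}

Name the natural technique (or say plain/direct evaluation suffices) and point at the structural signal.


Diagnosis: the binomial theorem — the binomial coefficients weight matched powers of 3 and 2, which is exactly the expansion of a binomial power.


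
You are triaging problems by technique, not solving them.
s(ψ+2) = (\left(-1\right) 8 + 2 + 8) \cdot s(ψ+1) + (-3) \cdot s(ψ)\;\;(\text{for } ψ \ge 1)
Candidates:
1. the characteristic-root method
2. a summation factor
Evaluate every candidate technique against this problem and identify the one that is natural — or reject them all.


Best approach: the characteristic-root method — the recurrence treats every index alike (constant coefficients, no forcing) — precisely the regime where r^ψ trials close it.
- the characteristic-root method — yes — fits the structure here.
- a summation factor — a summation factor telescopes one-step recursions; this one carries higher-order memory.


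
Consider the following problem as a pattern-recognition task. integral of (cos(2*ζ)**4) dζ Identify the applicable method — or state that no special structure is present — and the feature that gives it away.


Verdict: a trigonometric identity — cos(2*ζ)**4 is an even power — the power-reduction identity rewrites it into first-degree cosines.


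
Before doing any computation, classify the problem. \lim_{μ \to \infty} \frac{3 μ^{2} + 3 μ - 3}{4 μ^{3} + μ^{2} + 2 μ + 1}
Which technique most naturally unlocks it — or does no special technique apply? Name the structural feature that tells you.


Best approach: dominant-term comparison — at large μ only the top-degree terms survive; compare the leading terms and the limit falls out. Viewed as a single quotient this is an ∞/∞ form — an at-infinity application of l'Hôpital's rule would also resolve it; comparing leading growth reads the answer without differentiating.


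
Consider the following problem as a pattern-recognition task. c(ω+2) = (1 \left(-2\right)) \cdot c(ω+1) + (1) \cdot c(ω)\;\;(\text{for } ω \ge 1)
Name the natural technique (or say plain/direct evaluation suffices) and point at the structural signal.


Method: the characteristic-root method — the recurrence treats every index alike (constant coefficients, no forcing) — precisely the regime where r^ω trials close it.


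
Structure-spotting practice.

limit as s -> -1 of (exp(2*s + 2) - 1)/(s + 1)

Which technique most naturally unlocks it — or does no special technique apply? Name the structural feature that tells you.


Method: l'Hôpital's rule (0/0) — the 0/0 form at -1 is the signature situation for l'Hôpital's rule. The standard small-argument limits would also carry it; the rule is the systematic route.


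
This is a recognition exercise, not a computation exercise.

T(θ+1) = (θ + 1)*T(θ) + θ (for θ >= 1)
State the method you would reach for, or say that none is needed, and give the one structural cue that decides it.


Best approach: a summation factor — with the index-dependent coefficient θ + 1, dividing by the cumulative product turns the left side into a pure difference.


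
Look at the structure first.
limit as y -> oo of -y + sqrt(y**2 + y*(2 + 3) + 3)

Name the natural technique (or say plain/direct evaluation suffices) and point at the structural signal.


Method: conjugate multiplication — the difference sqrt(y**2 + y*(2 + 3) + 3) - y is an ∞ − ∞ stalemate; its conjugate partner breaks the tie.


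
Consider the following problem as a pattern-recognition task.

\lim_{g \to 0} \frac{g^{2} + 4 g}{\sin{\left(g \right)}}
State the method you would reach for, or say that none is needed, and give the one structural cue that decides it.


Method: l'Hôpital's rule (0/0) — substituting 0 gives 0 over 0; differentiate top and bottom once and re-evaluate. Expanding numerator and denominator to first order gives the same value — the rule automates exactly that.


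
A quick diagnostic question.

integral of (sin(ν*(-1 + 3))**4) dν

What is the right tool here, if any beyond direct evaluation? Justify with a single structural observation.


Method: a trigonometric identity — an even power like sin(ν*(-1 + 3))**4 flattens under the half-angle identity into first-degree cosines you can integrate directly.


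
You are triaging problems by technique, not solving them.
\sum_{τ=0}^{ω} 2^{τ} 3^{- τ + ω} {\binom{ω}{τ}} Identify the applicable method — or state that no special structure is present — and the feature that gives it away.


Best approach: the binomial theorem — {\binom{ω}{τ}} weighting matched powers of 2 and 3 is the expanded form of (2 + 3)^ω — fold it back up.


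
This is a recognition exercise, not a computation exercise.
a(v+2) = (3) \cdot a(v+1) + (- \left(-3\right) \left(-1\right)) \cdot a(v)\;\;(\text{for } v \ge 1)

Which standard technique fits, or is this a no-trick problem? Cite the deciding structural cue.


Technique: the characteristic-root method — this is the constant-coefficient homogeneous case — the whole solution in v reduces to a polynomial's roots.


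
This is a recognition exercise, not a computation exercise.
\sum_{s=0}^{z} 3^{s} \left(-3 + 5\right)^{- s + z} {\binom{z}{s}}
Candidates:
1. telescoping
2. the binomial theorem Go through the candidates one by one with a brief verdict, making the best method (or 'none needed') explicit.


Technique: the binomial theorem — the summand is term s of a binomial expansion in 3 and (-3 + 5); the whole sum is a single power.
- telescoping — in the displayed form, no term reappears at a neighboring index to cancel against.
- the binomial theorem: yes, a natural case for it.


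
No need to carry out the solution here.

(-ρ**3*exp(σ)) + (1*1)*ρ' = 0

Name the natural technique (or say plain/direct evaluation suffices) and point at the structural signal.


Diagnosis: separation of variables — all dependence on the two variables factors apart, the defining separable shape.


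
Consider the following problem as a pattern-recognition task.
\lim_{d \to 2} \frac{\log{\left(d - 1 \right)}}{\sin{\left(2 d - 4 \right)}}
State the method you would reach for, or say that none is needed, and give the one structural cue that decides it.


Technique: l'Hôpital's rule (0/0) — numerator and denominator both vanish at 2 — a genuine 0/0 form, which is exactly when l'Hôpital applies. The standard small-argument limits would also carry it; the rule is the systematic route.


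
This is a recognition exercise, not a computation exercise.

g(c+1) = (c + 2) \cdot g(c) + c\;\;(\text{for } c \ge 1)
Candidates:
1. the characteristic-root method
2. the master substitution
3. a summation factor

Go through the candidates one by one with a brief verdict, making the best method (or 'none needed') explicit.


Diagnosis: a summation factor — an index-dependent multiplier c + 2 rules out characteristic roots; a summation factor converts it to a pure difference.
- the characteristic-root method — the coefficients change with the index, which the root method cannot absorb.
- the master substitution — the recursion steps by a constant offset, so exponential reindexing is pointless.
- a summation factor — applies; the problem has the shape this method handles.


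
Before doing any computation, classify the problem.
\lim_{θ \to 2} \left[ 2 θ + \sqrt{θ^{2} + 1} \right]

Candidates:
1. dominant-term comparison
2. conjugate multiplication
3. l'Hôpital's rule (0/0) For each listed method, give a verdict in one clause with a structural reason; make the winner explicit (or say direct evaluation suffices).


Method: no special technique — no denominator vanishes and nothing blows up at 2: direct substitution is the whole computation.
- dominant-term comparison: this limit is not decided by comparing leading-term growth at infinity.
- conjugate multiplication: the conjugate move applies to radical differences, which this is not.
- l'Hôpital's rule (0/0): evaluation at the point is determinate, so the rule has nothing to repair.


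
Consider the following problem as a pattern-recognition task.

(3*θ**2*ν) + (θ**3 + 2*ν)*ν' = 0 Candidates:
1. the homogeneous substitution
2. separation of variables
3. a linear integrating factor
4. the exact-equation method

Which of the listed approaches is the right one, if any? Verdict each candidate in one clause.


Best approach: the exact-equation method — the cross partial derivatives of 3*θ**2*ν and θ**3 + 2*ν agree, so the left side is the total differential of one potential in θ and ν.
- the homogeneous substitution — the ratio of the variables does not determine the slope.
- separation of variables — the two dependences are entangled, not a clean product of one-variable pieces.
- a linear integrating factor — a nonlinear term in the unknown puts this outside the integrating-factor template.
- the exact-equation method — applies; the problem has the shape this method handles.


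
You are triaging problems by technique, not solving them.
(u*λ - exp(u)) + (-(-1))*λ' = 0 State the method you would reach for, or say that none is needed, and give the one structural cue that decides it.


Verdict: a linear integrating factor — linear in the unknown with genuine forcing: multiply through by the exponential of the integrated coefficient and the left side closes into one derivative.


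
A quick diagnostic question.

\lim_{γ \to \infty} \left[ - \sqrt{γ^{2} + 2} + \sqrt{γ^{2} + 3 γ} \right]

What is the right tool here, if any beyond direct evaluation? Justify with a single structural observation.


Best approach: conjugate multiplication — an infinity-minus-infinity difference with a surviving radical — multiply by the conjugate to cancel the divergence.


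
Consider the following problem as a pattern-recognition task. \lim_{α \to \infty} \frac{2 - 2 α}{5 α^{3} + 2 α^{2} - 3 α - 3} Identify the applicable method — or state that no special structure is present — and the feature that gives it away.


Best approach: dominant-term comparison — at large α only the top-degree terms survive; compare the leading terms and the limit falls out. l'Hôpital's at-infinity variant applies to the expression viewed as a single quotient; the leading-term comparison is the direct route.
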